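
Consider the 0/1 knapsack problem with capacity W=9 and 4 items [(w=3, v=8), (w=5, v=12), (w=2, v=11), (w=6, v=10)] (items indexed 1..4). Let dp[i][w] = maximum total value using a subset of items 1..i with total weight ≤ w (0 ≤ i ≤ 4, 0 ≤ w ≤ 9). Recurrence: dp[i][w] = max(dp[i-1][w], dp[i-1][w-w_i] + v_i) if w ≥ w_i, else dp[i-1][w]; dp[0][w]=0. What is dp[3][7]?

23

i\w   0   1   2   3   4   5   6   7   8   9
  0   0   0   0   0   0   0   0   0   0   0
  1   0   0   0   8   8   8   8   8   8   8
  2   0   0   0   8   8  12  12  12  20  20
  3   0   0  11  11  11  19  19  23  23  23
  4   0   0  11  11  11  19  19  23  23  23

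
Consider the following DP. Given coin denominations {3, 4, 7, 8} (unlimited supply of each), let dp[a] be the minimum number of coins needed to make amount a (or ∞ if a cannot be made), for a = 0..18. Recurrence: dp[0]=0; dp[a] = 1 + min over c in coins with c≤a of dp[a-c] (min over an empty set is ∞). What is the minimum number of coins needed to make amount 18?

3

 a  0  1  2  3  4  5  6  7  8  9 10 11 12 13 14 15 16 17 18
dp  0  -  -  1  1  -  2  1  1  3  2  2  2  3  2  2  2  3  3
(- denotes ∞ / unreachable)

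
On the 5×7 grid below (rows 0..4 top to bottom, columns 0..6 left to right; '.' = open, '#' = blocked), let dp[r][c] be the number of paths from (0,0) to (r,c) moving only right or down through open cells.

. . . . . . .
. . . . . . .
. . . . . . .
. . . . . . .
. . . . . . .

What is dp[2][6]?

r\c   0   1   2   3   4   5   6
  0   1   1   1   1   1   1   1
  1   1   2   3   4   5   6   7
  2   1   3   6  10  15  21  28
  3   1   4  10  20  35  56  84
  4   1   5  15  35  70 126 210

28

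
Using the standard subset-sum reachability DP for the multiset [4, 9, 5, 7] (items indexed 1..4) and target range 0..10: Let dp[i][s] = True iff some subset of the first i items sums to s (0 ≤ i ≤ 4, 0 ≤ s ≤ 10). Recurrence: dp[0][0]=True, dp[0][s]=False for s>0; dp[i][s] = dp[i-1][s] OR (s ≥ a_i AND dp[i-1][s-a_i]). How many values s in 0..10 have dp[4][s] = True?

i\s   0   1   2   3   4   5   6   7   8   9  10
  0   T   F   F   F   F   F   F   F   F   F   F
  1   T   F   F   F   T   F   F   F   F   F   F
  2   T   F   F   F   T   F   F   F   F   T   F
  3   T   F   F   F   T   T   F   F   F   T   F
  4   T   F   F   F   T   T   F   T   F   T   F

5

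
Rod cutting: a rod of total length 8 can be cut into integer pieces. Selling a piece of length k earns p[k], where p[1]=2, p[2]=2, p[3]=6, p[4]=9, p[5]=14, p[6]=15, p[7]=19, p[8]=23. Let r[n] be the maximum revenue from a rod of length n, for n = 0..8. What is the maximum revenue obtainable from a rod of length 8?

   n    0    1    2    3    4    5    6    7    8
r[n]    0    2    4    6    9   14   16   19   23

23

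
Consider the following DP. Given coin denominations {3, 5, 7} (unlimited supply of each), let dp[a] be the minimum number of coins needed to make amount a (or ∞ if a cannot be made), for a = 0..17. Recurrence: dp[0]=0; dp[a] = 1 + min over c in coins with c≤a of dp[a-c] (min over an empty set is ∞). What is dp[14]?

2

 a  0  1  2  3  4  5  6  7  8  9 10 11 12 13 14 15 16 17
dp  0  -  -  1  -  1  2  1  2  3  2  3  2  3  2  3  4  3
(- denotes ∞ / unreachable)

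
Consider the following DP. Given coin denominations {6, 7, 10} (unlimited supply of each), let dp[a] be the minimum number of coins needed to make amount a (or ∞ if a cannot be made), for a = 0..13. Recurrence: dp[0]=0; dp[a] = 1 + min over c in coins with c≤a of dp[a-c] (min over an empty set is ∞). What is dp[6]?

 a  0  1  2  3  4  5  6  7  8  9 10 11 12 13
dp  0  -  -  -  -  -  1  1  -  -  1  -  2  2
(- denotes ∞ / unreachable)

1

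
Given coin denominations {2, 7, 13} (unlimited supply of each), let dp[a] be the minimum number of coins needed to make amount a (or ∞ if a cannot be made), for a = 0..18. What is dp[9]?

2

 a  0  1  2  3  4  5  6  7  8  9 10 11 12 13 14 15 16 17 18
dp  0  -  1  -  2  -  3  1  4  2  5  3  6  1  2  2  3  3  4
(- denotes ∞ / unreachable)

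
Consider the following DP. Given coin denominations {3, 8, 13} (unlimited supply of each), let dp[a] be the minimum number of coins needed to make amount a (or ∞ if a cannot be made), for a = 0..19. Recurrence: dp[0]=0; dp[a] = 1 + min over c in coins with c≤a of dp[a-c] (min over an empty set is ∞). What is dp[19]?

3

 a  0  1  2  3  4  5  6  7  8  9 10 11 12 13 14 15 16 17 18 19
dp  0  -  -  1  -  -  2  -  1  3  -  2  4  1  3  5  2  4  6  3
(- denotes ∞ / unreachable)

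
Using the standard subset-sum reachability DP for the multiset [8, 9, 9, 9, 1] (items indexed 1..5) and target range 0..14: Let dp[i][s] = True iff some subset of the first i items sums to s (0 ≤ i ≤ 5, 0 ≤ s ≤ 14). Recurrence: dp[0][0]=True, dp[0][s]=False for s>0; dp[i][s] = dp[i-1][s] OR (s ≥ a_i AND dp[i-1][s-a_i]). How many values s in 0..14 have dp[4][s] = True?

3

i\s   0   1   2   3   4   5   6   7   8   9  10  11  12  13  14
  0   T   F   F   F   F   F   F   F   F   F   F   F   F   F   F
  1   T   F   F   F   F   F   F   F   T   F   F   F   F   F   F
  2   T   F   F   F   F   F   F   F   T   T   F   F   F   F   F
  3   T   F   F   F   F   F   F   F   T   T   F   F   F   F   F
  4   T   F   F   F   F   F   F   F   T   T   F   F   F   F   F
  5   T   T   F   F   F   F   F   F   T   T   T   F   F   F   F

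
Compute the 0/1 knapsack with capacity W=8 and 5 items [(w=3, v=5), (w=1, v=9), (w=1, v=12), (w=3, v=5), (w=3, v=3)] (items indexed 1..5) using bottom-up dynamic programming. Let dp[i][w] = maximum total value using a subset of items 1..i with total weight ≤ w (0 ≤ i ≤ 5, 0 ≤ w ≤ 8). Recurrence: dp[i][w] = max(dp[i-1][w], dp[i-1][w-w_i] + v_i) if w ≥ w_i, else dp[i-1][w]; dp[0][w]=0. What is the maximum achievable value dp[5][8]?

i\w   0   1   2   3   4   5   6   7   8
  0   0   0   0   0   0   0   0   0   0
  1   0   0   0   5   5   5   5   5   5
  2   0   9   9   9  14  14  14  14  14
  3   0  12  21  21  21  26  26  26  26
  4   0  12  21  21  21  26  26  26  31
  5   0  12  21  21  21  26  26  26  31

31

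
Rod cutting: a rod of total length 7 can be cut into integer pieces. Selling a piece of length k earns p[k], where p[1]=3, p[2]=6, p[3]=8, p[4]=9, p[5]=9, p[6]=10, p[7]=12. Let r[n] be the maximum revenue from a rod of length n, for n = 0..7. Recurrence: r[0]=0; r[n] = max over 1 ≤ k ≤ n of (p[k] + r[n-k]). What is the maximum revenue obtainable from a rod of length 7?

21

   n    0    1    2    3    4    5    6    7
r[n]    0    3    6    9   12   15   18   21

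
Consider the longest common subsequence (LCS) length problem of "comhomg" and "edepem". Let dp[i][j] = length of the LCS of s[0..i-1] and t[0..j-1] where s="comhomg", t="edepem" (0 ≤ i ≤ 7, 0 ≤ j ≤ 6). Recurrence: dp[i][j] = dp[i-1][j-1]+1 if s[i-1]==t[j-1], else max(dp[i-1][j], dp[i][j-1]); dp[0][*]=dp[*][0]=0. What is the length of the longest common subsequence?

1

   ''  e  d  e  p  e  m
''  0  0  0  0  0  0  0
 c  0  0  0  0  0  0  0
 o  0  0  0  0  0  0  0
 m  0  0  0  0  0  0  1
 h  0  0  0  0  0  0  1
 o  0  0  0  0  0  0  1
 m  0  0  0  0  0  0  1
 g  0  0  0  0  0  0  1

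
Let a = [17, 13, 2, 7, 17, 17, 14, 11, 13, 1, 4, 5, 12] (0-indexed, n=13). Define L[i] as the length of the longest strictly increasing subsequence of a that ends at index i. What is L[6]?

3

   i    0    1    2    3    4    5    6    7    8    9   10   11   12
a[i]   17   13    2    7   17   17   14   11   13    1    4    5   12
L[i]    1    1    1    2    3    3    3    3    4    1    2    3    4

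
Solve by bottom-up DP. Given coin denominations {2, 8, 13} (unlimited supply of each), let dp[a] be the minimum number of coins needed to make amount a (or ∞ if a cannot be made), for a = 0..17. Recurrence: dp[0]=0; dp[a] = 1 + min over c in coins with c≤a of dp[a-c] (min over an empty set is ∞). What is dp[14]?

4

 a  0  1  2  3  4  5  6  7  8  9 10 11 12 13 14 15 16 17
dp  0  -  1  -  2  -  3  -  1  -  2  -  3  1  4  2  2  3
(- denotes ∞ / unreachable)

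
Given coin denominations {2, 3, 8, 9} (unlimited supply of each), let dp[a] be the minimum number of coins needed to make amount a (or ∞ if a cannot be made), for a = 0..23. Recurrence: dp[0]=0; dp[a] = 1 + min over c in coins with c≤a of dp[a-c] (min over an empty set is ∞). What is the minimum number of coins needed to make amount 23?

 a  0  1  2  3  4  5  6  7  8  9 10 11 12 13 14 15 16 17 18 19 20 21 22 23
dp  0  -  1  1  2  2  2  3  1  1  2  2  2  3  3  3  2  2  2  3  3  3  4  4
(- denotes ∞ / unreachable)

4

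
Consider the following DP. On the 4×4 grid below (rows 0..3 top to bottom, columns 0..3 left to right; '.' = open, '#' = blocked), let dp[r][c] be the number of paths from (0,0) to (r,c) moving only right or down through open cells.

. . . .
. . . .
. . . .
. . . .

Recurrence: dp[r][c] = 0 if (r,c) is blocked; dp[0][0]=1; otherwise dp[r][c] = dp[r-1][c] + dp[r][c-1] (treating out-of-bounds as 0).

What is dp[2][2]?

r\c   0   1   2   3
  0   1   1   1   1
  1   1   2   3   4
  2   1   3   6  10
  3   1   4  10  20

6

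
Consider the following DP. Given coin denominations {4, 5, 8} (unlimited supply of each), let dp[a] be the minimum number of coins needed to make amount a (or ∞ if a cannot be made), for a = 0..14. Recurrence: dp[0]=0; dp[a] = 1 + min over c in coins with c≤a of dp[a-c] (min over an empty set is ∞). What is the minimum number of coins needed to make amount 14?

 a  0  1  2  3  4  5  6  7  8  9 10 11 12 13 14
dp  0  -  -  -  1  1  -  -  1  2  2  -  2  2  3
(- denotes ∞ / unreachable)

3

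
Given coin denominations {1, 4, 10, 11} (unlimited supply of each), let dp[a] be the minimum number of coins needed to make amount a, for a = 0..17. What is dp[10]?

1

 a  0  1  2  3  4  5  6  7  8  9 10 11 12 13 14 15 16 17
dp  0  1  2  3  1  2  3  4  2  3  1  1  2  3  2  2  3  4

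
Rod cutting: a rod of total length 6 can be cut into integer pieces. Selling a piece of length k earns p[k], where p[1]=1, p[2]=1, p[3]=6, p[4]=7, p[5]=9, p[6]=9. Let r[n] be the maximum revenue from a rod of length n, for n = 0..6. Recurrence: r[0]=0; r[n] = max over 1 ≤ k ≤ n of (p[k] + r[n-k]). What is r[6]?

12

   n    0    1    2    3    4    5    6
r[n]    0    1    2    6    7    9   12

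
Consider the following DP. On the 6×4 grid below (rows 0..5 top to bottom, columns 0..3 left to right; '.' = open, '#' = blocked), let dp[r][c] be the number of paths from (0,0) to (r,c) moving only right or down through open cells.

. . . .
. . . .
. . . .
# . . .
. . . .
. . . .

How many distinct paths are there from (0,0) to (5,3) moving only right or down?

r\c   0   1   2   3
  0   1   1   1   1
  1   1   2   3   4
  2   1   3   6  10
  3   0   3   9  19
  4   0   3  12  31
  5   0   3  15  46

46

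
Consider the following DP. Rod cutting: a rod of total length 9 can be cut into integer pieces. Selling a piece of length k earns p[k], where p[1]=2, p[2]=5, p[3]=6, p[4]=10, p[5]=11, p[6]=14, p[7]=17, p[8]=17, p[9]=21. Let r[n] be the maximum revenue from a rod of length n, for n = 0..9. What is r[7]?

   n    0    1    2    3    4    5    6    7    8    9
r[n]    0    2    5    7   10   12   15   17   20   22

17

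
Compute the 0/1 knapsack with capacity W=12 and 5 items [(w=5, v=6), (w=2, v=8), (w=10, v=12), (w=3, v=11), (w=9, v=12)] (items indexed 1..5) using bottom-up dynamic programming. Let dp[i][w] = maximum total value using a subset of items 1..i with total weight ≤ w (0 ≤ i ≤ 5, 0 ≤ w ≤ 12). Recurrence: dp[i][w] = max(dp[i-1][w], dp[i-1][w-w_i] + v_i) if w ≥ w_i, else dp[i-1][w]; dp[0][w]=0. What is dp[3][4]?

8

i\w   0   1   2   3   4   5   6   7   8   9  10  11  12
  0   0   0   0   0   0   0   0   0   0   0   0   0   0
  1   0   0   0   0   0   6   6   6   6   6   6   6   6
  2   0   0   8   8   8   8   8  14  14  14  14  14  14
  3   0   0   8   8   8   8   8  14  14  14  14  14  20
  4   0   0   8  11  11  19  19  19  19  19  25  25  25
  5   0   0   8  11  11  19  19  19  19  19  25  25  25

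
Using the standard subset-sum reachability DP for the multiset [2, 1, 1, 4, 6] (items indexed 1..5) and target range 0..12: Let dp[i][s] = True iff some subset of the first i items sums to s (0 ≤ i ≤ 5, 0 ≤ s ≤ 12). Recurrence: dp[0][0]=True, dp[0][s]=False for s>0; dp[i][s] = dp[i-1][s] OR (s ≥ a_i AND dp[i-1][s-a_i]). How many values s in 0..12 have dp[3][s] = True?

5

i\s   0   1   2   3   4   5   6   7   8   9  10  11  12
  0   T   F   F   F   F   F   F   F   F   F   F   F   F
  1   T   F   T   F   F   F   F   F   F   F   F   F   F
  2   T   T   T   T   F   F   F   F   F   F   F   F   F
  3   T   T   T   T   T   F   F   F   F   F   F   F   F
  4   T   T   T   T   T   T   T   T   T   F   F   F   F
  5   T   T   T   T   T   T   T   T   T   T   T   T   T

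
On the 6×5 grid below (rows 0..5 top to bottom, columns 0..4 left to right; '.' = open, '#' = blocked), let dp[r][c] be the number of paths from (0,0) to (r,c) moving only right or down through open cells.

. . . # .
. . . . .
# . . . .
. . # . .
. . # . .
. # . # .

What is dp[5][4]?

27

r\c   0   1   2   3   4
  0   1   1   1   0   0
  1   1   2   3   3   3
  2   0   2   5   8  11
  3   0   2   0   8  19
  4   0   2   0   8  27
  5   0   0   0   0  27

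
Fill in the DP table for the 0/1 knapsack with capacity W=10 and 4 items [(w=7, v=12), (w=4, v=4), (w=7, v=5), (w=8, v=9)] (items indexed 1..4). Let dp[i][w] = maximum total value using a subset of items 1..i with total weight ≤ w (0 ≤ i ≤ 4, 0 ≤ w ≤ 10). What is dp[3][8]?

12

i\w   0   1   2   3   4   5   6   7   8   9  10
  0   0   0   0   0   0   0   0   0   0   0   0
  1   0   0   0   0   0   0   0  12  12  12  12
  2   0   0   0   0   4   4   4  12  12  12  12
  3   0   0   0   0   4   4   4  12  12  12  12
  4   0   0   0   0   4   4   4  12  12  12  12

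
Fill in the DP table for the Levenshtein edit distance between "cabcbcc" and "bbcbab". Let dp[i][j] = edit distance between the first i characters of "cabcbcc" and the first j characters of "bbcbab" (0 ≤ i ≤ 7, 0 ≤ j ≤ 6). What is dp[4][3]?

2

   ''  b  b  c  b  a  b
''  0  1  2  3  4  5  6
 c  1  1  2  2  3  4  5
 a  2  2  2  3  3  3  4
 b  3  2  2  3  3  4  3
 c  4  3  3  2  3  4  4
 b  5  4  3  3  2  3  4
 c  6  5  4  3  3  3  4
 c  7  6  5  4  4  4  4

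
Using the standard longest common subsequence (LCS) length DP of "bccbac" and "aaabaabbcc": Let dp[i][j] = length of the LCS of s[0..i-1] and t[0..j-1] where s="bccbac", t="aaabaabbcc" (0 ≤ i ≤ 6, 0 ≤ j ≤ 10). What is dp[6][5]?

2

   ''  a  a  a  b  a  a  b  b  c  c
''  0  0  0  0  0  0  0  0  0  0  0
 b  0  0  0  0  1  1  1  1  1  1  1
 c  0  0  0  0  1  1  1  1  1  2  2
 c  0  0  0  0  1  1  1  1  1  2  3
 b  0  0  0  0  1  1  1  2  2  2  3
 a  0  1  1  1  1  2  2  2  2  2  3
 c  0  1  1  1  1  2  2  2  2  3  3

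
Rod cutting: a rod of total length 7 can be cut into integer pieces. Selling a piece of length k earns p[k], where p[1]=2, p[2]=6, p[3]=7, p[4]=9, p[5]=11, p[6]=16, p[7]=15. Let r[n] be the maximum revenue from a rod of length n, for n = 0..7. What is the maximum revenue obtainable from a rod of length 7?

   n    0    1    2    3    4    5    6    7
r[n]    0    2    6    8   12   14   18   20

20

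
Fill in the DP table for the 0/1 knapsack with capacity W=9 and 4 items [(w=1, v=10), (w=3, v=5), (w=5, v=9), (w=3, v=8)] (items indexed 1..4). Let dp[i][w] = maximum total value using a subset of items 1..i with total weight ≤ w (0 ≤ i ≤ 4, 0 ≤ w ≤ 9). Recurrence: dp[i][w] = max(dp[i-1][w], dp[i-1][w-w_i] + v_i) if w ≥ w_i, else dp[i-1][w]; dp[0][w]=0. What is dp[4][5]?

18

i\w   0   1   2   3   4   5   6   7   8   9
  0   0   0   0   0   0   0   0   0   0   0
  1   0  10  10  10  10  10  10  10  10  10
  2   0  10  10  10  15  15  15  15  15  15
  3   0  10  10  10  15  15  19  19  19  24
  4   0  10  10  10  18  18  19  23  23  27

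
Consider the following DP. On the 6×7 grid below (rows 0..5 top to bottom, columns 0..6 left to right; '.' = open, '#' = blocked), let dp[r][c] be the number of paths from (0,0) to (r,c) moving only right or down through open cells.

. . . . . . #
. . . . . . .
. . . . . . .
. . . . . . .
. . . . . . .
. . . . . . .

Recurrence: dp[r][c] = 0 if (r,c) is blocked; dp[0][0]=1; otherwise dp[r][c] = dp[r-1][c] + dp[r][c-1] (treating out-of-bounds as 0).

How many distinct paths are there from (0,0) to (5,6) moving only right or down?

461

r\c   0   1   2   3   4   5   6
  0   1   1   1   1   1   1   0
  1   1   2   3   4   5   6   6
  2   1   3   6  10  15  21  27
  3   1   4  10  20  35  56  83
  4   1   5  15  35  70 126 209
  5   1   6  21  56 126 252 461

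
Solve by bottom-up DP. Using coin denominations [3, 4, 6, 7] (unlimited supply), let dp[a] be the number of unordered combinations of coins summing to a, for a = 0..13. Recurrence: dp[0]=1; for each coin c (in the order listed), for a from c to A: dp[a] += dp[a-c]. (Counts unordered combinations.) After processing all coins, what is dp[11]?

after  coin     0     1     2     3     4     5     6     7     8     9    10    11    12    13
          3     1     0     0     1     0     0     1     0     0     1     0     0     1     0
          4     1     0     0     1     1     0     1     1     1     1     1     1     2     1
          6     1     0     0     1     1     0     2     1     1     2     2     1     4     2
          7     1     0     0     1     1     0     2     2     1     2     3     2     4     4

2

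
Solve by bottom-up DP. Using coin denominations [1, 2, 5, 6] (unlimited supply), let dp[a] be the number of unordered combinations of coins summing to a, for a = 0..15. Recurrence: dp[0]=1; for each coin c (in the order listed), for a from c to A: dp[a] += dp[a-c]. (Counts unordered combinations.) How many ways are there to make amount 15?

28

after  coin     0     1     2     3     4     5     6     7     8     9    10    11    12    13    14    15
          1     1     1     1     1     1     1     1     1     1     1     1     1     1     1     1     1
          2     1     1     2     2     3     3     4     4     5     5     6     6     7     7     8     8
          5     1     1     2     2     3     4     5     6     7     8    10    11    13    14    16    18
          6     1     1     2     2     3     4     6     7     9    10    13    15    19    21    25    28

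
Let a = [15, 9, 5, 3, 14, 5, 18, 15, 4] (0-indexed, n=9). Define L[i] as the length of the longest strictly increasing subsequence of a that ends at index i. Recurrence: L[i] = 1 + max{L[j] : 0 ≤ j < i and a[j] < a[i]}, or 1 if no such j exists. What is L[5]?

2

   i    0    1    2    3    4    5    6    7    8
a[i]   15    9    5    3   14    5   18   15    4
L[i]    1    1    1    1    2    2    3    3    2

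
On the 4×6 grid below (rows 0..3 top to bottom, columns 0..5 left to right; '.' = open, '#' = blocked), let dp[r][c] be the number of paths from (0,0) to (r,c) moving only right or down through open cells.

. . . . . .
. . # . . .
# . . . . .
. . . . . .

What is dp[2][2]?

r\c   0   1   2   3   4   5
  0   1   1   1   1   1   1
  1   1   2   0   1   2   3
  2   0   2   2   3   5   8
  3   0   2   4   7  12  20

2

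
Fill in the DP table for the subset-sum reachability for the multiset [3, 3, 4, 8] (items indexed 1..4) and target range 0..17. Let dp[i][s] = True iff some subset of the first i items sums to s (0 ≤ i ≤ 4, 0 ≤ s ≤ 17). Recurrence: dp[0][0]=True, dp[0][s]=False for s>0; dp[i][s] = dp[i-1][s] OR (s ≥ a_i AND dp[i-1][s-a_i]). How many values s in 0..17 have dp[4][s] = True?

11

i\s   0   1   2   3   4   5   6   7   8   9  10  11  12  13  14  15  16  17
  0   T   F   F   F   F   F   F   F   F   F   F   F   F   F   F   F   F   F
  1   T   F   F   T   F   F   F   F   F   F   F   F   F   F   F   F   F   F
  2   T   F   F   T   F   F   T   F   F   F   F   F   F   F   F   F   F   F
  3   T   F   F   T   T   F   T   T   F   F   T   F   F   F   F   F   F   F
  4   T   F   F   T   T   F   T   T   T   F   T   T   T   F   T   T   F   F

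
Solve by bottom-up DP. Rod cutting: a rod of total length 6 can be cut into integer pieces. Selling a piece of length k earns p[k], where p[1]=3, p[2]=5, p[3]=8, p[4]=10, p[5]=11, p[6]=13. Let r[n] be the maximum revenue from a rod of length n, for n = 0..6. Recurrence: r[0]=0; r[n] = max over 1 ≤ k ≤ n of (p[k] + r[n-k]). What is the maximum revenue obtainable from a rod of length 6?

   n    0    1    2    3    4    5    6
r[n]    0    3    6    9   12   15   18

18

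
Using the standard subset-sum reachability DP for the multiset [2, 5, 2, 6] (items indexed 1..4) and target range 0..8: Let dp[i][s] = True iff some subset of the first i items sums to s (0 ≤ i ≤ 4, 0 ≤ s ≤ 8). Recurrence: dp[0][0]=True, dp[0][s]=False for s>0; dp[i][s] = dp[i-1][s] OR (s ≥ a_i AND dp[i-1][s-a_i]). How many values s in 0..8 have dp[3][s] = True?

i\s   0   1   2   3   4   5   6   7   8
  0   T   F   F   F   F   F   F   F   F
  1   T   F   T   F   F   F   F   F   F
  2   T   F   T   F   F   T   F   T   F
  3   T   F   T   F   T   T   F   T   F
  4   T   F   T   F   T   T   T   T   T

5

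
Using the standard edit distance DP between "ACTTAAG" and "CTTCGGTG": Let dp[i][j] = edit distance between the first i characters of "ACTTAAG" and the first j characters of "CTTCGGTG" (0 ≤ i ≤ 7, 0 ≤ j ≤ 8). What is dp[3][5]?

   ''  C  T  T  C  G  G  T  G
''  0  1  2  3  4  5  6  7  8
 A  1  1  2  3  4  5  6  7  8
 C  2  1  2  3  3  4  5  6  7
 T  3  2  1  2  3  4  5  5  6
 T  4  3  2  1  2  3  4  5  6
 A  5  4  3  2  2  3  4  5  6
 A  6  5  4  3  3  3  4  5  6
 G  7  6  5  4  4  3  3  4  5

4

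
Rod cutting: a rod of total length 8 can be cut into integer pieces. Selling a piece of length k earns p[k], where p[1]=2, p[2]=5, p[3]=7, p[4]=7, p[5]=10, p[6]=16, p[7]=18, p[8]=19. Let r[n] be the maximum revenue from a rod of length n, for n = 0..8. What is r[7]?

18

   n    0    1    2    3    4    5    6    7    8
r[n]    0    2    5    7   10   12   16   18   21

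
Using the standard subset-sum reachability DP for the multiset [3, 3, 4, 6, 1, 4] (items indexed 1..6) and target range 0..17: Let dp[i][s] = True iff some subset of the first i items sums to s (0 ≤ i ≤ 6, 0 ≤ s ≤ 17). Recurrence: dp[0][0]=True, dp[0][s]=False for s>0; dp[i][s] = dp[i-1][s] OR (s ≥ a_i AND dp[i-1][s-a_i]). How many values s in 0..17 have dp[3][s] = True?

6

i\s   0   1   2   3   4   5   6   7   8   9  10  11  12  13  14  15  16  17
  0   T   F   F   F   F   F   F   F   F   F   F   F   F   F   F   F   F   F
  1   T   F   F   T   F   F   F   F   F   F   F   F   F   F   F   F   F   F
  2   T   F   F   T   F   F   T   F   F   F   F   F   F   F   F   F   F   F
  3   T   F   F   T   T   F   T   T   F   F   T   F   F   F   F   F   F   F
  4   T   F   F   T   T   F   T   T   F   T   T   F   T   T   F   F   T   F
  5   T   T   F   T   T   T   T   T   T   T   T   T   T   T   T   F   T   T
  6   T   T   F   T   T   T   T   T   T   T   T   T   T   T   T   T   T   T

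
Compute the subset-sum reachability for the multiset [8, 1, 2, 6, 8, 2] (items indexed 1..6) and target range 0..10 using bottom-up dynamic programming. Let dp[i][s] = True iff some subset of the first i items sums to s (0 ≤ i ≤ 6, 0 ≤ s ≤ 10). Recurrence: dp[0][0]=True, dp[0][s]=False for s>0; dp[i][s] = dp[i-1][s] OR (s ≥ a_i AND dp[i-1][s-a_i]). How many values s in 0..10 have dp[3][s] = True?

i\s   0   1   2   3   4   5   6   7   8   9  10
  0   T   F   F   F   F   F   F   F   F   F   F
  1   T   F   F   F   F   F   F   F   T   F   F
  2   T   T   F   F   F   F   F   F   T   T   F
  3   T   T   T   T   F   F   F   F   T   T   T
  4   T   T   T   T   F   F   T   T   T   T   T
  5   T   T   T   T   F   F   T   T   T   T   T
  6   T   T   T   T   T   T   T   T   T   T   T

7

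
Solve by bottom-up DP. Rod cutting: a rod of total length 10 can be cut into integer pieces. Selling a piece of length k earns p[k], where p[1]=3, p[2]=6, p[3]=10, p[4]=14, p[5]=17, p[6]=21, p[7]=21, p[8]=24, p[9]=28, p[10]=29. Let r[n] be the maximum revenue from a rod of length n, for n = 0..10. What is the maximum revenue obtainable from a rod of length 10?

35

   n    0    1    2    3    4    5    6    7    8    9   10
r[n]    0    3    6   10   14   17   21   24   28   31   35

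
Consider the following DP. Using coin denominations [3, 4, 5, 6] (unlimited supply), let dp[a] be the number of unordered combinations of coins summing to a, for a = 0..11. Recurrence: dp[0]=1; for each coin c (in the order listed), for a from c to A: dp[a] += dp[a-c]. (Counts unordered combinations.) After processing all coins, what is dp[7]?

after  coin     0     1     2     3     4     5     6     7     8     9    10    11
          3     1     0     0     1     0     0     1     0     0     1     0     0
          4     1     0     0     1     1     0     1     1     1     1     1     1
          5     1     0     0     1     1     1     1     1     2     2     2     2
          6     1     0     0     1     1     1     2     1     2     3     3     3

1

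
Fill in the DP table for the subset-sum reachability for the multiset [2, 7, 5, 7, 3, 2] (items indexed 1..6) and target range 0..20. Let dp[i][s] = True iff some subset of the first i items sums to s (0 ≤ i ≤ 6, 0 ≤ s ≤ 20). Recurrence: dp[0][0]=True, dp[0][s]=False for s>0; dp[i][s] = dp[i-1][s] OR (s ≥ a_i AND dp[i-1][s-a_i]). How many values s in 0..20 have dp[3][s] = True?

7

i\s   0   1   2   3   4   5   6   7   8   9  10  11  12  13  14  15  16  17  18  19  20
  0   T   F   F   F   F   F   F   F   F   F   F   F   F   F   F   F   F   F   F   F   F
  1   T   F   T   F   F   F   F   F   F   F   F   F   F   F   F   F   F   F   F   F   F
  2   T   F   T   F   F   F   F   T   F   T   F   F   F   F   F   F   F   F   F   F   F
  3   T   F   T   F   F   T   F   T   F   T   F   F   T   F   T   F   F   F   F   F   F
  4   T   F   T   F   F   T   F   T   F   T   F   F   T   F   T   F   T   F   F   T   F
  5   T   F   T   T   F   T   F   T   T   T   T   F   T   F   T   T   T   T   F   T   F
  6   T   F   T   T   T   T   F   T   T   T   T   T   T   F   T   T   T   T   T   T   F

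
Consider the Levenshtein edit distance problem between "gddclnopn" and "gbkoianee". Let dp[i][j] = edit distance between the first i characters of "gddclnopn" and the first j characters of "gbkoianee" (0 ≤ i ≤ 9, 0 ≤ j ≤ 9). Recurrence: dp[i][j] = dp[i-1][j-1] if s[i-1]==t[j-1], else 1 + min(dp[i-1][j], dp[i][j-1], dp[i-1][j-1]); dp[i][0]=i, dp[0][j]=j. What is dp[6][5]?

   ''  g  b  k  o  i  a  n  e  e
''  0  1  2  3  4  5  6  7  8  9
 g  1  0  1  2  3  4  5  6  7  8
 d  2  1  1  2  3  4  5  6  7  8
 d  3  2  2  2  3  4  5  6  7  8
 c  4  3  3  3  3  4  5  6  7  8
 l  5  4  4  4  4  4  5  6  7  8
 n  6  5  5  5  5  5  5  5  6  7
 o  7  6  6  6  5  6  6  6  6  7
 p  8  7  7  7  6  6  7  7  7  7
 n  9  8  8  8  7  7  7  7  8  8

5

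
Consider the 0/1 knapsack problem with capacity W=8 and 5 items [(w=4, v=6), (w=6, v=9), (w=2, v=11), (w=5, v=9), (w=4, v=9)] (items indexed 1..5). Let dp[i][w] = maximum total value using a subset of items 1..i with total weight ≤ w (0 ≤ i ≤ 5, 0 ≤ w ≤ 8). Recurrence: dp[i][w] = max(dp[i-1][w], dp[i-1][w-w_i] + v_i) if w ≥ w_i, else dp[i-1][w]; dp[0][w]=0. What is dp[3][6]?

i\w   0   1   2   3   4   5   6   7   8
  0   0   0   0   0   0   0   0   0   0
  1   0   0   0   0   6   6   6   6   6
  2   0   0   0   0   6   6   9   9   9
  3   0   0  11  11  11  11  17  17  20
  4   0   0  11  11  11  11  17  20  20
  5   0   0  11  11  11  11  20  20  20

17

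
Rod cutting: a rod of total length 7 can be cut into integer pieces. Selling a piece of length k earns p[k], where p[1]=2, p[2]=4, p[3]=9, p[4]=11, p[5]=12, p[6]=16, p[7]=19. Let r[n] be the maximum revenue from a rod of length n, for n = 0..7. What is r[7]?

   n    0    1    2    3    4    5    6    7
r[n]    0    2    4    9   11   13   18   20

20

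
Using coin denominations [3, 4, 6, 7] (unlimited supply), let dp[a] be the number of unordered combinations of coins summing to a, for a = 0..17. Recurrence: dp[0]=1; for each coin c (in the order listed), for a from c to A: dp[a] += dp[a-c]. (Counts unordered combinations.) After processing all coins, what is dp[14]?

after  coin     0     1     2     3     4     5     6     7     8     9    10    11    12    13    14    15    16    17
          3     1     0     0     1     0     0     1     0     0     1     0     0     1     0     0     1     0     0
          4     1     0     0     1     1     0     1     1     1     1     1     1     2     1     1     2     2     1
          6     1     0     0     1     1     0     2     1     1     2     2     1     4     2     2     4     4     2
          7     1     0     0     1     1     0     2     2     1     2     3     2     4     4     4     5     6     5

4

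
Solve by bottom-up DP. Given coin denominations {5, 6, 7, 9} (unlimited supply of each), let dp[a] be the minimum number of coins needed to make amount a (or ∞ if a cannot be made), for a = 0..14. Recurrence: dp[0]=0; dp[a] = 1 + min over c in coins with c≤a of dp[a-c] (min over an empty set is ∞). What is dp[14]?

 a  0  1  2  3  4  5  6  7  8  9 10 11 12 13 14
dp  0  -  -  -  -  1  1  1  -  1  2  2  2  2  2
(- denotes ∞ / unreachable)

2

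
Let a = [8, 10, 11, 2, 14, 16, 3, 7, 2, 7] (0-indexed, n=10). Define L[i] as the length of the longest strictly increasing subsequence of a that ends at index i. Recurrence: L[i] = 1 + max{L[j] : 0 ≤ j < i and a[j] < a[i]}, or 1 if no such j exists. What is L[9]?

   i    0    1    2    3    4    5    6    7    8    9
a[i]    8   10   11    2   14   16    3    7    2    7
L[i]    1    2    3    1    4    5    2    3    1    3

3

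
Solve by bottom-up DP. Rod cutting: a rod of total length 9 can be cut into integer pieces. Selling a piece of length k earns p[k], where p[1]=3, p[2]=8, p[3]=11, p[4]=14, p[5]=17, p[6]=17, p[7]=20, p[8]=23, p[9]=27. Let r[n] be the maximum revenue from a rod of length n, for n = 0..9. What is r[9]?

35

   n    0    1    2    3    4    5    6    7    8    9
r[n]    0    3    8   11   16   19   24   27   32   35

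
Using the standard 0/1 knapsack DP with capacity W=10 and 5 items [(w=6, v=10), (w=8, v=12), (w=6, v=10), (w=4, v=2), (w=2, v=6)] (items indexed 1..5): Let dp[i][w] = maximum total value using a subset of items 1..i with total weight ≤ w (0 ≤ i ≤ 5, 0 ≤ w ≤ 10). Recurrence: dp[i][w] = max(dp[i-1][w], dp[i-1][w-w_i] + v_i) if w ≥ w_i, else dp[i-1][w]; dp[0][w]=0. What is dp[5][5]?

i\w   0   1   2   3   4   5   6   7   8   9  10
  0   0   0   0   0   0   0   0   0   0   0   0
  1   0   0   0   0   0   0  10  10  10  10  10
  2   0   0   0   0   0   0  10  10  12  12  12
  3   0   0   0   0   0   0  10  10  12  12  12
  4   0   0   0   0   2   2  10  10  12  12  12
  5   0   0   6   6   6   6  10  10  16  16  18

6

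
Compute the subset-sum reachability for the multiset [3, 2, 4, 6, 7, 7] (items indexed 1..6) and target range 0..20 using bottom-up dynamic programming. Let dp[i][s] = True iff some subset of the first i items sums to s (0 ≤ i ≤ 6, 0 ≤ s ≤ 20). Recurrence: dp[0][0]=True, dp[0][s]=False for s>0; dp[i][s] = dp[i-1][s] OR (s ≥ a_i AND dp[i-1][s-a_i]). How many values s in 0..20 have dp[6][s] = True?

i\s   0   1   2   3   4   5   6   7   8   9  10  11  12  13  14  15  16  17  18  19  20
  0   T   F   F   F   F   F   F   F   F   F   F   F   F   F   F   F   F   F   F   F   F
  1   T   F   F   T   F   F   F   F   F   F   F   F   F   F   F   F   F   F   F   F   F
  2   T   F   T   T   F   T   F   F   F   F   F   F   F   F   F   F   F   F   F   F   F
  3   T   F   T   T   T   T   T   T   F   T   F   F   F   F   F   F   F   F   F   F   F
  4   T   F   T   T   T   T   T   T   T   T   T   T   T   T   F   T   F   F   F   F   F
  5   T   F   T   T   T   T   T   T   T   T   T   T   T   T   T   T   T   T   T   T   T
  6   T   F   T   T   T   T   T   T   T   T   T   T   T   T   T   T   T   T   T   T   T

20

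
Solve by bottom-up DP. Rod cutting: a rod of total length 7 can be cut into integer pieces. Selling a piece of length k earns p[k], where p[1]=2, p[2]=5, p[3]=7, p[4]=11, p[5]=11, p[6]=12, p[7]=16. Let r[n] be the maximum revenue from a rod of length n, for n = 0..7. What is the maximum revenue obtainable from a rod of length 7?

   n    0    1    2    3    4    5    6    7
r[n]    0    2    5    7   11   13   16   18

18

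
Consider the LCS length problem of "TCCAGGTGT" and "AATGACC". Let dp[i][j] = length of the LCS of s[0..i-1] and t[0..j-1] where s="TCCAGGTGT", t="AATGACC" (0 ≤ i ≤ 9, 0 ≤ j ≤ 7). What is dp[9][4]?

3

   ''  A  A  T  G  A  C  C
''  0  0  0  0  0  0  0  0
 T  0  0  0  1  1  1  1  1
 C  0  0  0  1  1  1  2  2
 C  0  0  0  1  1  1  2  3
 A  0  1  1  1  1  2  2  3
 G  0  1  1  1  2  2  2  3
 G  0  1  1  1  2  2  2  3
 T  0  1  1  2  2  2  2  3
 G  0  1  1  2  3  3  3  3
 T  0  1  1  2  3  3  3  3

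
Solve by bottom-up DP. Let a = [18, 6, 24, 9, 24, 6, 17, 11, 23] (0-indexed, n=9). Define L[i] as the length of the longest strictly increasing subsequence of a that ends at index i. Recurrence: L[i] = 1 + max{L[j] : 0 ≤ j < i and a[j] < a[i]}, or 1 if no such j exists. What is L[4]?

3

   i    0    1    2    3    4    5    6    7    8
a[i]   18    6   24    9   24    6   17   11   23
L[i]    1    1    2    2    3    1    3    3    4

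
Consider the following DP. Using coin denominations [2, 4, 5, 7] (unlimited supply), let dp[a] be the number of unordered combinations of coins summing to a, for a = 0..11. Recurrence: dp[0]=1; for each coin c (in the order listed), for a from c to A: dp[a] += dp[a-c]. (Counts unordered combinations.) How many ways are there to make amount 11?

4

after  coin     0     1     2     3     4     5     6     7     8     9    10    11
          2     1     0     1     0     1     0     1     0     1     0     1     0
          4     1     0     1     0     2     0     2     0     3     0     3     0
          5     1     0     1     0     2     1     2     1     3     2     4     2
          7     1     0     1     0     2     1     2     2     3     3     4     4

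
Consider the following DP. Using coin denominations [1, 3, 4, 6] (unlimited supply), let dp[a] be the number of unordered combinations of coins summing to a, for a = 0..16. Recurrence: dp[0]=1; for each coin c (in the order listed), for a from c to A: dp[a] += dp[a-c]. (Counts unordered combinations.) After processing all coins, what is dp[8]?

after  coin     0     1     2     3     4     5     6     7     8     9    10    11    12    13    14    15    16
          1     1     1     1     1     1     1     1     1     1     1     1     1     1     1     1     1     1
          3     1     1     1     2     2     2     3     3     3     4     4     4     5     5     5     6     6
          4     1     1     1     2     3     3     4     5     6     7     8     9    11    12    13    15    17
          6     1     1     1     2     3     3     5     6     7     9    11    12    16    18    20    24    28

7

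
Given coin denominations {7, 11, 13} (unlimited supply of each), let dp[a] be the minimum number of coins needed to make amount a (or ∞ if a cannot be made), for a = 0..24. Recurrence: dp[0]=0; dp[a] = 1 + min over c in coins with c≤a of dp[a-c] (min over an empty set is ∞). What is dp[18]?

 a  0  1  2  3  4  5  6  7  8  9 10 11 12 13 14 15 16 17 18 19 20 21 22 23 24
dp  0  -  -  -  -  -  -  1  -  -  -  1  -  1  2  -  -  -  2  -  2  3  2  -  2
(- denotes ∞ / unreachable)

2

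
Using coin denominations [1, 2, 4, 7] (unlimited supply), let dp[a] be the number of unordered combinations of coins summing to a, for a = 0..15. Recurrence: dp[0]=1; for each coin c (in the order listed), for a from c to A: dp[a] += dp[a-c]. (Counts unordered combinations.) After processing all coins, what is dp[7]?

7

after  coin     0     1     2     3     4     5     6     7     8     9    10    11    12    13    14    15
          1     1     1     1     1     1     1     1     1     1     1     1     1     1     1     1     1
          2     1     1     2     2     3     3     4     4     5     5     6     6     7     7     8     8
          4     1     1     2     2     4     4     6     6     9     9    12    12    16    16    20    20
          7     1     1     2     2     4     4     6     7    10    11    14    16    20    22    27    30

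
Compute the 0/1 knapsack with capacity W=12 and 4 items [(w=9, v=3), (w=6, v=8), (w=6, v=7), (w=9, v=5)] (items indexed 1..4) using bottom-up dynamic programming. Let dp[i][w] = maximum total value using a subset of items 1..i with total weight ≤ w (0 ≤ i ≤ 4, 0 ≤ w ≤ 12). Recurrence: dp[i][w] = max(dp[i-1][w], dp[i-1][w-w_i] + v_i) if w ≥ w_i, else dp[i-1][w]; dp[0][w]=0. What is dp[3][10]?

i\w   0   1   2   3   4   5   6   7   8   9  10  11  12
  0   0   0   0   0   0   0   0   0   0   0   0   0   0
  1   0   0   0   0   0   0   0   0   0   3   3   3   3
  2   0   0   0   0   0   0   8   8   8   8   8   8   8
  3   0   0   0   0   0   0   8   8   8   8   8   8  15
  4   0   0   0   0   0   0   8   8   8   8   8   8  15

8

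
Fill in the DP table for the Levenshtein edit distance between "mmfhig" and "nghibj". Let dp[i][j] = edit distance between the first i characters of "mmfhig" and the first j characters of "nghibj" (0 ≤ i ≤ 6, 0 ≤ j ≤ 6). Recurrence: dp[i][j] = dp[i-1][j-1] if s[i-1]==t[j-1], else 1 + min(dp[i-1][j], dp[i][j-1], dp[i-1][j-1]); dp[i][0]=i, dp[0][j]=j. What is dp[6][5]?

4

   ''  n  g  h  i  b  j
''  0  1  2  3  4  5  6
 m  1  1  2  3  4  5  6
 m  2  2  2  3  4  5  6
 f  3  3  3  3  4  5  6
 h  4  4  4  3  4  5  6
 i  5  5  5  4  3  4  5
 g  6  6  5  5  4  4  5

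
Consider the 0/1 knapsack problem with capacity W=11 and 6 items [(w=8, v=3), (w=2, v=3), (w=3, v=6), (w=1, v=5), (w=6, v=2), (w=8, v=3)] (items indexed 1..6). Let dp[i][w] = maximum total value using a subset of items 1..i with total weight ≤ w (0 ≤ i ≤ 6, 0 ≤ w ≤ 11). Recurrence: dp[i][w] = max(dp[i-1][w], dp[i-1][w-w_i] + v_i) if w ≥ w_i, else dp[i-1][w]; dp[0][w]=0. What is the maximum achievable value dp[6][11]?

i\w   0   1   2   3   4   5   6   7   8   9  10  11
  0   0   0   0   0   0   0   0   0   0   0   0   0
  1   0   0   0   0   0   0   0   0   3   3   3   3
  2   0   0   3   3   3   3   3   3   3   3   6   6
  3   0   0   3   6   6   9   9   9   9   9   9   9
  4   0   5   5   8  11  11  14  14  14  14  14  14
  5   0   5   5   8  11  11  14  14  14  14  14  14
  6   0   5   5   8  11  11  14  14  14  14  14  14

14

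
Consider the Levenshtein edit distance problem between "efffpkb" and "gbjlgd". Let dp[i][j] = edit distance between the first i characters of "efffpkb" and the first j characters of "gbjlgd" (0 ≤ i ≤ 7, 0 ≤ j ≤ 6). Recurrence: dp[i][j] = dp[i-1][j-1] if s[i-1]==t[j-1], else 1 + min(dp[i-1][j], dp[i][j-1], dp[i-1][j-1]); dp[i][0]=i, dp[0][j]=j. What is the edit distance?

7

   ''  g  b  j  l  g  d
''  0  1  2  3  4  5  6
 e  1  1  2  3  4  5  6
 f  2  2  2  3  4  5  6
 f  3  3  3  3  4  5  6
 f  4  4  4  4  4  5  6
 p  5  5  5  5  5  5  6
 k  6  6  6  6  6  6  6
 b  7  7  6  7  7  7  7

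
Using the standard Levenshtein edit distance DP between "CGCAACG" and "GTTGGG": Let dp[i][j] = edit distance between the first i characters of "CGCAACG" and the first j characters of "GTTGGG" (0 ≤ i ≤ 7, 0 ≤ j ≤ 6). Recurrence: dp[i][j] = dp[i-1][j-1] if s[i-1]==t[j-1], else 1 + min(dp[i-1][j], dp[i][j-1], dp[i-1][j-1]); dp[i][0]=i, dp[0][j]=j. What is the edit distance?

5

   ''  G  T  T  G  G  G
''  0  1  2  3  4  5  6
 C  1  1  2  3  4  5  6
 G  2  1  2  3  3  4  5
 C  3  2  2  3  4  4  5
 A  4  3  3  3  4  5  5
 A  5  4  4  4  4  5  6
 C  6  5  5  5  5  5  6
 G  7  6  6  6  5  5  5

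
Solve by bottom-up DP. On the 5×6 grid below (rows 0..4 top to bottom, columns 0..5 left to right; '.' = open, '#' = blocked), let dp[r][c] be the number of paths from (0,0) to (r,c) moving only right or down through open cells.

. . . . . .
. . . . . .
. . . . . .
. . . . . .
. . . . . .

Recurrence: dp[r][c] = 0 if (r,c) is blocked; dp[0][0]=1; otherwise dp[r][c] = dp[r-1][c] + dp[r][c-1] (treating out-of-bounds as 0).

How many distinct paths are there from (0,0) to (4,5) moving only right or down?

126

r\c   0   1   2   3   4   5
  0   1   1   1   1   1   1
  1   1   2   3   4   5   6
  2   1   3   6  10  15  21
  3   1   4  10  20  35  56
  4   1   5  15  35  70 126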